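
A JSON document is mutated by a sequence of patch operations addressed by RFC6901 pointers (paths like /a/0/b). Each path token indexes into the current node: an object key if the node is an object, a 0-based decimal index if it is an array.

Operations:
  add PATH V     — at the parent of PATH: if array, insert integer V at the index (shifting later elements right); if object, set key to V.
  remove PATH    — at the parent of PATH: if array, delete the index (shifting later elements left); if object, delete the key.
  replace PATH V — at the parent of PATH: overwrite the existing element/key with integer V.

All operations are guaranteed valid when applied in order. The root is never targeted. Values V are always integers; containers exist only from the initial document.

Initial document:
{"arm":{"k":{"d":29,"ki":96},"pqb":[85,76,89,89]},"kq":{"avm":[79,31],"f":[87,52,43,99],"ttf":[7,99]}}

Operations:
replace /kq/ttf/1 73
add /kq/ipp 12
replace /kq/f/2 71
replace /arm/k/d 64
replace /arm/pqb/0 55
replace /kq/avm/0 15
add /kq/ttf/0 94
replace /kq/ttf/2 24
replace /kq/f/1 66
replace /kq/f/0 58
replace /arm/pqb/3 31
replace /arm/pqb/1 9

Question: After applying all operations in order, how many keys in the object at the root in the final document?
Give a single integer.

After op 1 (replace /kq/ttf/1 73): {"arm":{"k":{"d":29,"ki":96},"pqb":[85,76,89,89]},"kq":{"avm":[79,31],"f":[87,52,43,99],"ttf":[7,73]}}
After op 2 (add /kq/ipp 12): {"arm":{"k":{"d":29,"ki":96},"pqb":[85,76,89,89]},"kq":{"avm":[79,31],"f":[87,52,43,99],"ipp":12,"ttf":[7,73]}}
After op 3 (replace /kq/f/2 71): {"arm":{"k":{"d":29,"ki":96},"pqb":[85,76,89,89]},"kq":{"avm":[79,31],"f":[87,52,71,99],"ipp":12,"ttf":[7,73]}}
After op 4 (replace /arm/k/d 64): {"arm":{"k":{"d":64,"ki":96},"pqb":[85,76,89,89]},"kq":{"avm":[79,31],"f":[87,52,71,99],"ipp":12,"ttf":[7,73]}}
After op 5 (replace /arm/pqb/0 55): {"arm":{"k":{"d":64,"ki":96},"pqb":[55,76,89,89]},"kq":{"avm":[79,31],"f":[87,52,71,99],"ipp":12,"ttf":[7,73]}}
After op 6 (replace /kq/avm/0 15): {"arm":{"k":{"d":64,"ki":96},"pqb":[55,76,89,89]},"kq":{"avm":[15,31],"f":[87,52,71,99],"ipp":12,"ttf":[7,73]}}
After op 7 (add /kq/ttf/0 94): {"arm":{"k":{"d":64,"ki":96},"pqb":[55,76,89,89]},"kq":{"avm":[15,31],"f":[87,52,71,99],"ipp":12,"ttf":[94,7,73]}}
After op 8 (replace /kq/ttf/2 24): {"arm":{"k":{"d":64,"ki":96},"pqb":[55,76,89,89]},"kq":{"avm":[15,31],"f":[87,52,71,99],"ipp":12,"ttf":[94,7,24]}}
After op 9 (replace /kq/f/1 66): {"arm":{"k":{"d":64,"ki":96},"pqb":[55,76,89,89]},"kq":{"avm":[15,31],"f":[87,66,71,99],"ipp":12,"ttf":[94,7,24]}}
After op 10 (replace /kq/f/0 58): {"arm":{"k":{"d":64,"ki":96},"pqb":[55,76,89,89]},"kq":{"avm":[15,31],"f":[58,66,71,99],"ipp":12,"ttf":[94,7,24]}}
After op 11 (replace /arm/pqb/3 31): {"arm":{"k":{"d":64,"ki":96},"pqb":[55,76,89,31]},"kq":{"avm":[15,31],"f":[58,66,71,99],"ipp":12,"ttf":[94,7,24]}}
After op 12 (replace /arm/pqb/1 9): {"arm":{"k":{"d":64,"ki":96},"pqb":[55,9,89,31]},"kq":{"avm":[15,31],"f":[58,66,71,99],"ipp":12,"ttf":[94,7,24]}}
Size at the root: 2

Answer: 2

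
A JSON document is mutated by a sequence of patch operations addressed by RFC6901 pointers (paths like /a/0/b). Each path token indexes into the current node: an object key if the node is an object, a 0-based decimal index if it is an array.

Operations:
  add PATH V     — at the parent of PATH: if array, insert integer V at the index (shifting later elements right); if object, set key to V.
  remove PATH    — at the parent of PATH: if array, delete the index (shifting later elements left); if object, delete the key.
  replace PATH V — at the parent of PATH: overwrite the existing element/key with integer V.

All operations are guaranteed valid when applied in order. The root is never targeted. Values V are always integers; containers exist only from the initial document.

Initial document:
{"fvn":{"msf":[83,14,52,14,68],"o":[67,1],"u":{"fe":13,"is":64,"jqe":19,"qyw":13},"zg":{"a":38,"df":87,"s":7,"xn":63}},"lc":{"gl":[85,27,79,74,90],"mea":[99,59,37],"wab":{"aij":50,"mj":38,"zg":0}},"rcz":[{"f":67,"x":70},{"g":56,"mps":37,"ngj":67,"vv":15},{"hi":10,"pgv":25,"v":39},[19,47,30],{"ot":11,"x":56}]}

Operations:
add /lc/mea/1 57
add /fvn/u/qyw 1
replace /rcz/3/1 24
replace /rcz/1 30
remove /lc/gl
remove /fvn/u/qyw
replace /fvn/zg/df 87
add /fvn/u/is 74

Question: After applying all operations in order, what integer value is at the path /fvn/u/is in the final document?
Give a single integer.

Answer: 74

Derivation:
After op 1 (add /lc/mea/1 57): {"fvn":{"msf":[83,14,52,14,68],"o":[67,1],"u":{"fe":13,"is":64,"jqe":19,"qyw":13},"zg":{"a":38,"df":87,"s":7,"xn":63}},"lc":{"gl":[85,27,79,74,90],"mea":[99,57,59,37],"wab":{"aij":50,"mj":38,"zg":0}},"rcz":[{"f":67,"x":70},{"g":56,"mps":37,"ngj":67,"vv":15},{"hi":10,"pgv":25,"v":39},[19,47,30],{"ot":11,"x":56}]}
After op 2 (add /fvn/u/qyw 1): {"fvn":{"msf":[83,14,52,14,68],"o":[67,1],"u":{"fe":13,"is":64,"jqe":19,"qyw":1},"zg":{"a":38,"df":87,"s":7,"xn":63}},"lc":{"gl":[85,27,79,74,90],"mea":[99,57,59,37],"wab":{"aij":50,"mj":38,"zg":0}},"rcz":[{"f":67,"x":70},{"g":56,"mps":37,"ngj":67,"vv":15},{"hi":10,"pgv":25,"v":39},[19,47,30],{"ot":11,"x":56}]}
After op 3 (replace /rcz/3/1 24): {"fvn":{"msf":[83,14,52,14,68],"o":[67,1],"u":{"fe":13,"is":64,"jqe":19,"qyw":1},"zg":{"a":38,"df":87,"s":7,"xn":63}},"lc":{"gl":[85,27,79,74,90],"mea":[99,57,59,37],"wab":{"aij":50,"mj":38,"zg":0}},"rcz":[{"f":67,"x":70},{"g":56,"mps":37,"ngj":67,"vv":15},{"hi":10,"pgv":25,"v":39},[19,24,30],{"ot":11,"x":56}]}
After op 4 (replace /rcz/1 30): {"fvn":{"msf":[83,14,52,14,68],"o":[67,1],"u":{"fe":13,"is":64,"jqe":19,"qyw":1},"zg":{"a":38,"df":87,"s":7,"xn":63}},"lc":{"gl":[85,27,79,74,90],"mea":[99,57,59,37],"wab":{"aij":50,"mj":38,"zg":0}},"rcz":[{"f":67,"x":70},30,{"hi":10,"pgv":25,"v":39},[19,24,30],{"ot":11,"x":56}]}
After op 5 (remove /lc/gl): {"fvn":{"msf":[83,14,52,14,68],"o":[67,1],"u":{"fe":13,"is":64,"jqe":19,"qyw":1},"zg":{"a":38,"df":87,"s":7,"xn":63}},"lc":{"mea":[99,57,59,37],"wab":{"aij":50,"mj":38,"zg":0}},"rcz":[{"f":67,"x":70},30,{"hi":10,"pgv":25,"v":39},[19,24,30],{"ot":11,"x":56}]}
After op 6 (remove /fvn/u/qyw): {"fvn":{"msf":[83,14,52,14,68],"o":[67,1],"u":{"fe":13,"is":64,"jqe":19},"zg":{"a":38,"df":87,"s":7,"xn":63}},"lc":{"mea":[99,57,59,37],"wab":{"aij":50,"mj":38,"zg":0}},"rcz":[{"f":67,"x":70},30,{"hi":10,"pgv":25,"v":39},[19,24,30],{"ot":11,"x":56}]}
After op 7 (replace /fvn/zg/df 87): {"fvn":{"msf":[83,14,52,14,68],"o":[67,1],"u":{"fe":13,"is":64,"jqe":19},"zg":{"a":38,"df":87,"s":7,"xn":63}},"lc":{"mea":[99,57,59,37],"wab":{"aij":50,"mj":38,"zg":0}},"rcz":[{"f":67,"x":70},30,{"hi":10,"pgv":25,"v":39},[19,24,30],{"ot":11,"x":56}]}
After op 8 (add /fvn/u/is 74): {"fvn":{"msf":[83,14,52,14,68],"o":[67,1],"u":{"fe":13,"is":74,"jqe":19},"zg":{"a":38,"df":87,"s":7,"xn":63}},"lc":{"mea":[99,57,59,37],"wab":{"aij":50,"mj":38,"zg":0}},"rcz":[{"f":67,"x":70},30,{"hi":10,"pgv":25,"v":39},[19,24,30],{"ot":11,"x":56}]}
Value at /fvn/u/is: 74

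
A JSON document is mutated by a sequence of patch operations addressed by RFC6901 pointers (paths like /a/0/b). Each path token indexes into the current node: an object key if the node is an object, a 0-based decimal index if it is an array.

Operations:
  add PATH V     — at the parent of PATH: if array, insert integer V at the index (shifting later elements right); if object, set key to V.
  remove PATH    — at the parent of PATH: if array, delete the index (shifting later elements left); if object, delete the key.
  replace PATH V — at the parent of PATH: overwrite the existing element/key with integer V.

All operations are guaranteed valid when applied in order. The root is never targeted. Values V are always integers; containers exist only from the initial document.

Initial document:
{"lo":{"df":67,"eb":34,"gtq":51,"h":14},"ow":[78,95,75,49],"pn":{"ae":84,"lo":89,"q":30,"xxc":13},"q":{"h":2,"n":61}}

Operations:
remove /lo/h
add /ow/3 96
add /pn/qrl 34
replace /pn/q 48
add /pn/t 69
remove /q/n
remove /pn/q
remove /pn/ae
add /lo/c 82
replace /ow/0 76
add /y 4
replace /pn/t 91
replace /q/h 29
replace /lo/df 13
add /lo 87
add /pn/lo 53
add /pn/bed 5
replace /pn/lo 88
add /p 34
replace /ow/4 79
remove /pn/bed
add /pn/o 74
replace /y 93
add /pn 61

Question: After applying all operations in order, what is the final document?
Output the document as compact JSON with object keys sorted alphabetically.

After op 1 (remove /lo/h): {"lo":{"df":67,"eb":34,"gtq":51},"ow":[78,95,75,49],"pn":{"ae":84,"lo":89,"q":30,"xxc":13},"q":{"h":2,"n":61}}
After op 2 (add /ow/3 96): {"lo":{"df":67,"eb":34,"gtq":51},"ow":[78,95,75,96,49],"pn":{"ae":84,"lo":89,"q":30,"xxc":13},"q":{"h":2,"n":61}}
After op 3 (add /pn/qrl 34): {"lo":{"df":67,"eb":34,"gtq":51},"ow":[78,95,75,96,49],"pn":{"ae":84,"lo":89,"q":30,"qrl":34,"xxc":13},"q":{"h":2,"n":61}}
After op 4 (replace /pn/q 48): {"lo":{"df":67,"eb":34,"gtq":51},"ow":[78,95,75,96,49],"pn":{"ae":84,"lo":89,"q":48,"qrl":34,"xxc":13},"q":{"h":2,"n":61}}
After op 5 (add /pn/t 69): {"lo":{"df":67,"eb":34,"gtq":51},"ow":[78,95,75,96,49],"pn":{"ae":84,"lo":89,"q":48,"qrl":34,"t":69,"xxc":13},"q":{"h":2,"n":61}}
After op 6 (remove /q/n): {"lo":{"df":67,"eb":34,"gtq":51},"ow":[78,95,75,96,49],"pn":{"ae":84,"lo":89,"q":48,"qrl":34,"t":69,"xxc":13},"q":{"h":2}}
After op 7 (remove /pn/q): {"lo":{"df":67,"eb":34,"gtq":51},"ow":[78,95,75,96,49],"pn":{"ae":84,"lo":89,"qrl":34,"t":69,"xxc":13},"q":{"h":2}}
After op 8 (remove /pn/ae): {"lo":{"df":67,"eb":34,"gtq":51},"ow":[78,95,75,96,49],"pn":{"lo":89,"qrl":34,"t":69,"xxc":13},"q":{"h":2}}
After op 9 (add /lo/c 82): {"lo":{"c":82,"df":67,"eb":34,"gtq":51},"ow":[78,95,75,96,49],"pn":{"lo":89,"qrl":34,"t":69,"xxc":13},"q":{"h":2}}
After op 10 (replace /ow/0 76): {"lo":{"c":82,"df":67,"eb":34,"gtq":51},"ow":[76,95,75,96,49],"pn":{"lo":89,"qrl":34,"t":69,"xxc":13},"q":{"h":2}}
After op 11 (add /y 4): {"lo":{"c":82,"df":67,"eb":34,"gtq":51},"ow":[76,95,75,96,49],"pn":{"lo":89,"qrl":34,"t":69,"xxc":13},"q":{"h":2},"y":4}
After op 12 (replace /pn/t 91): {"lo":{"c":82,"df":67,"eb":34,"gtq":51},"ow":[76,95,75,96,49],"pn":{"lo":89,"qrl":34,"t":91,"xxc":13},"q":{"h":2},"y":4}
After op 13 (replace /q/h 29): {"lo":{"c":82,"df":67,"eb":34,"gtq":51},"ow":[76,95,75,96,49],"pn":{"lo":89,"qrl":34,"t":91,"xxc":13},"q":{"h":29},"y":4}
After op 14 (replace /lo/df 13): {"lo":{"c":82,"df":13,"eb":34,"gtq":51},"ow":[76,95,75,96,49],"pn":{"lo":89,"qrl":34,"t":91,"xxc":13},"q":{"h":29},"y":4}
After op 15 (add /lo 87): {"lo":87,"ow":[76,95,75,96,49],"pn":{"lo":89,"qrl":34,"t":91,"xxc":13},"q":{"h":29},"y":4}
After op 16 (add /pn/lo 53): {"lo":87,"ow":[76,95,75,96,49],"pn":{"lo":53,"qrl":34,"t":91,"xxc":13},"q":{"h":29},"y":4}
After op 17 (add /pn/bed 5): {"lo":87,"ow":[76,95,75,96,49],"pn":{"bed":5,"lo":53,"qrl":34,"t":91,"xxc":13},"q":{"h":29},"y":4}
After op 18 (replace /pn/lo 88): {"lo":87,"ow":[76,95,75,96,49],"pn":{"bed":5,"lo":88,"qrl":34,"t":91,"xxc":13},"q":{"h":29},"y":4}
After op 19 (add /p 34): {"lo":87,"ow":[76,95,75,96,49],"p":34,"pn":{"bed":5,"lo":88,"qrl":34,"t":91,"xxc":13},"q":{"h":29},"y":4}
After op 20 (replace /ow/4 79): {"lo":87,"ow":[76,95,75,96,79],"p":34,"pn":{"bed":5,"lo":88,"qrl":34,"t":91,"xxc":13},"q":{"h":29},"y":4}
After op 21 (remove /pn/bed): {"lo":87,"ow":[76,95,75,96,79],"p":34,"pn":{"lo":88,"qrl":34,"t":91,"xxc":13},"q":{"h":29},"y":4}
After op 22 (add /pn/o 74): {"lo":87,"ow":[76,95,75,96,79],"p":34,"pn":{"lo":88,"o":74,"qrl":34,"t":91,"xxc":13},"q":{"h":29},"y":4}
After op 23 (replace /y 93): {"lo":87,"ow":[76,95,75,96,79],"p":34,"pn":{"lo":88,"o":74,"qrl":34,"t":91,"xxc":13},"q":{"h":29},"y":93}
After op 24 (add /pn 61): {"lo":87,"ow":[76,95,75,96,79],"p":34,"pn":61,"q":{"h":29},"y":93}

Answer: {"lo":87,"ow":[76,95,75,96,79],"p":34,"pn":61,"q":{"h":29},"y":93}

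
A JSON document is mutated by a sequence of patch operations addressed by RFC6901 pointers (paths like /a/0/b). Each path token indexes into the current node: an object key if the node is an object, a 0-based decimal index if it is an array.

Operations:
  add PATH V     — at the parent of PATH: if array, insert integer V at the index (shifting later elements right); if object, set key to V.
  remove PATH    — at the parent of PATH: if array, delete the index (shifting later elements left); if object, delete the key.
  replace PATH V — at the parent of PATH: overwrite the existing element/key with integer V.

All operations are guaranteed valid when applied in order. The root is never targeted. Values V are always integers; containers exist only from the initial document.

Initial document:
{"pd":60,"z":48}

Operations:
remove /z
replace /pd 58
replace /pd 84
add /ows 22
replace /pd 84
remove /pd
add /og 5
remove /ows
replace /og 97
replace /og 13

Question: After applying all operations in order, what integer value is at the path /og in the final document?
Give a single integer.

Answer: 13

Derivation:
After op 1 (remove /z): {"pd":60}
After op 2 (replace /pd 58): {"pd":58}
After op 3 (replace /pd 84): {"pd":84}
After op 4 (add /ows 22): {"ows":22,"pd":84}
After op 5 (replace /pd 84): {"ows":22,"pd":84}
After op 6 (remove /pd): {"ows":22}
After op 7 (add /og 5): {"og":5,"ows":22}
After op 8 (remove /ows): {"og":5}
After op 9 (replace /og 97): {"og":97}
After op 10 (replace /og 13): {"og":13}
Value at /og: 13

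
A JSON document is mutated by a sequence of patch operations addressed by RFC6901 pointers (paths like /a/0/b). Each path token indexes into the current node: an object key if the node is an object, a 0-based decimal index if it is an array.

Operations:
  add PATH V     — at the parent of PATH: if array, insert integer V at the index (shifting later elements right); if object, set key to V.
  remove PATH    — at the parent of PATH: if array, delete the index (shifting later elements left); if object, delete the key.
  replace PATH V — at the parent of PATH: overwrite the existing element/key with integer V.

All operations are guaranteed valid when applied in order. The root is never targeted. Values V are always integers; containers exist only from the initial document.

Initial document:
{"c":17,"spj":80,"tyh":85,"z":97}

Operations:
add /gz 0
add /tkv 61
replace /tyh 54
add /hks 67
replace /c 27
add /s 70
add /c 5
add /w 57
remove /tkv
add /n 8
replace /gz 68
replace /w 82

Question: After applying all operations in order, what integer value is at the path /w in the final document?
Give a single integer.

Answer: 82

Derivation:
After op 1 (add /gz 0): {"c":17,"gz":0,"spj":80,"tyh":85,"z":97}
After op 2 (add /tkv 61): {"c":17,"gz":0,"spj":80,"tkv":61,"tyh":85,"z":97}
After op 3 (replace /tyh 54): {"c":17,"gz":0,"spj":80,"tkv":61,"tyh":54,"z":97}
After op 4 (add /hks 67): {"c":17,"gz":0,"hks":67,"spj":80,"tkv":61,"tyh":54,"z":97}
After op 5 (replace /c 27): {"c":27,"gz":0,"hks":67,"spj":80,"tkv":61,"tyh":54,"z":97}
After op 6 (add /s 70): {"c":27,"gz":0,"hks":67,"s":70,"spj":80,"tkv":61,"tyh":54,"z":97}
After op 7 (add /c 5): {"c":5,"gz":0,"hks":67,"s":70,"spj":80,"tkv":61,"tyh":54,"z":97}
After op 8 (add /w 57): {"c":5,"gz":0,"hks":67,"s":70,"spj":80,"tkv":61,"tyh":54,"w":57,"z":97}
After op 9 (remove /tkv): {"c":5,"gz":0,"hks":67,"s":70,"spj":80,"tyh":54,"w":57,"z":97}
After op 10 (add /n 8): {"c":5,"gz":0,"hks":67,"n":8,"s":70,"spj":80,"tyh":54,"w":57,"z":97}
After op 11 (replace /gz 68): {"c":5,"gz":68,"hks":67,"n":8,"s":70,"spj":80,"tyh":54,"w":57,"z":97}
After op 12 (replace /w 82): {"c":5,"gz":68,"hks":67,"n":8,"s":70,"spj":80,"tyh":54,"w":82,"z":97}
Value at /w: 82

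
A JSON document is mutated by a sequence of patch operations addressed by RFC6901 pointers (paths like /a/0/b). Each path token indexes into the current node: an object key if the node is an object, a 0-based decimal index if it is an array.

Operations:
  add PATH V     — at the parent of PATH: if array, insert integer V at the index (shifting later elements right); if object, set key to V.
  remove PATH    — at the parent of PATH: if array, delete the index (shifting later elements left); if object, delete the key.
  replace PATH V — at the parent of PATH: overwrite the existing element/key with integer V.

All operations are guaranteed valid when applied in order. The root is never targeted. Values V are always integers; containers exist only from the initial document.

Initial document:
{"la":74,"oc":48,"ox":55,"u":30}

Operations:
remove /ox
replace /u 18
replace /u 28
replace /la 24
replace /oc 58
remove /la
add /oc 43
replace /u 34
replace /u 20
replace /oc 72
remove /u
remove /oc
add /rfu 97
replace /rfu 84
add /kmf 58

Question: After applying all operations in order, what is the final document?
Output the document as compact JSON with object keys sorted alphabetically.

Answer: {"kmf":58,"rfu":84}

Derivation:
After op 1 (remove /ox): {"la":74,"oc":48,"u":30}
After op 2 (replace /u 18): {"la":74,"oc":48,"u":18}
After op 3 (replace /u 28): {"la":74,"oc":48,"u":28}
After op 4 (replace /la 24): {"la":24,"oc":48,"u":28}
After op 5 (replace /oc 58): {"la":24,"oc":58,"u":28}
After op 6 (remove /la): {"oc":58,"u":28}
After op 7 (add /oc 43): {"oc":43,"u":28}
After op 8 (replace /u 34): {"oc":43,"u":34}
After op 9 (replace /u 20): {"oc":43,"u":20}
After op 10 (replace /oc 72): {"oc":72,"u":20}
After op 11 (remove /u): {"oc":72}
After op 12 (remove /oc): {}
After op 13 (add /rfu 97): {"rfu":97}
After op 14 (replace /rfu 84): {"rfu":84}
After op 15 (add /kmf 58): {"kmf":58,"rfu":84}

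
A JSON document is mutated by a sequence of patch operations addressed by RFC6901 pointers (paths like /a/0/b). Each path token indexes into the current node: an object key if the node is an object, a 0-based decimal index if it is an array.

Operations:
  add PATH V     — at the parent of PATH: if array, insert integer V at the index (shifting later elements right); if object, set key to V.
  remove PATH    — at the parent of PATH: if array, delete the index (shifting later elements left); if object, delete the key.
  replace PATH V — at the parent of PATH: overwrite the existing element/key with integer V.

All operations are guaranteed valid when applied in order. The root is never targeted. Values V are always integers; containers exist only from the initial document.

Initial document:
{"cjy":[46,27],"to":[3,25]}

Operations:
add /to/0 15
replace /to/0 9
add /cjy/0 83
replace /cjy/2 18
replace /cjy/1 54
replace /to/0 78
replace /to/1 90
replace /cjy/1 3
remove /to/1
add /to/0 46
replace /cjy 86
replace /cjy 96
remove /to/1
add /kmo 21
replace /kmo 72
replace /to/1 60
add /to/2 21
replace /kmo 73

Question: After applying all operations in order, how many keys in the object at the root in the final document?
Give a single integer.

Answer: 3

Derivation:
After op 1 (add /to/0 15): {"cjy":[46,27],"to":[15,3,25]}
After op 2 (replace /to/0 9): {"cjy":[46,27],"to":[9,3,25]}
After op 3 (add /cjy/0 83): {"cjy":[83,46,27],"to":[9,3,25]}
After op 4 (replace /cjy/2 18): {"cjy":[83,46,18],"to":[9,3,25]}
After op 5 (replace /cjy/1 54): {"cjy":[83,54,18],"to":[9,3,25]}
After op 6 (replace /to/0 78): {"cjy":[83,54,18],"to":[78,3,25]}
After op 7 (replace /to/1 90): {"cjy":[83,54,18],"to":[78,90,25]}
After op 8 (replace /cjy/1 3): {"cjy":[83,3,18],"to":[78,90,25]}
After op 9 (remove /to/1): {"cjy":[83,3,18],"to":[78,25]}
After op 10 (add /to/0 46): {"cjy":[83,3,18],"to":[46,78,25]}
After op 11 (replace /cjy 86): {"cjy":86,"to":[46,78,25]}
After op 12 (replace /cjy 96): {"cjy":96,"to":[46,78,25]}
After op 13 (remove /to/1): {"cjy":96,"to":[46,25]}
After op 14 (add /kmo 21): {"cjy":96,"kmo":21,"to":[46,25]}
After op 15 (replace /kmo 72): {"cjy":96,"kmo":72,"to":[46,25]}
After op 16 (replace /to/1 60): {"cjy":96,"kmo":72,"to":[46,60]}
After op 17 (add /to/2 21): {"cjy":96,"kmo":72,"to":[46,60,21]}
After op 18 (replace /kmo 73): {"cjy":96,"kmo":73,"to":[46,60,21]}
Size at the root: 3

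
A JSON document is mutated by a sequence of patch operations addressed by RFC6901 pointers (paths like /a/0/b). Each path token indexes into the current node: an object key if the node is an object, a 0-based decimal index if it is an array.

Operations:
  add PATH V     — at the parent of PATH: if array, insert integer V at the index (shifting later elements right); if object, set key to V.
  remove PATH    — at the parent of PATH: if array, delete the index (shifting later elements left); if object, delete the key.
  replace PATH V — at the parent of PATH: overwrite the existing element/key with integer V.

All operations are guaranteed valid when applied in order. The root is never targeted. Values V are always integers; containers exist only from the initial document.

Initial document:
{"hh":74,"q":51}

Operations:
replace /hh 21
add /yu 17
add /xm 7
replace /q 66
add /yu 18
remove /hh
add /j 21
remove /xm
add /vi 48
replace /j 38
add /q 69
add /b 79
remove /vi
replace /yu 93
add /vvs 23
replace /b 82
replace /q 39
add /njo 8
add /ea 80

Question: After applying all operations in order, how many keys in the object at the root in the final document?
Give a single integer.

After op 1 (replace /hh 21): {"hh":21,"q":51}
After op 2 (add /yu 17): {"hh":21,"q":51,"yu":17}
After op 3 (add /xm 7): {"hh":21,"q":51,"xm":7,"yu":17}
After op 4 (replace /q 66): {"hh":21,"q":66,"xm":7,"yu":17}
After op 5 (add /yu 18): {"hh":21,"q":66,"xm":7,"yu":18}
After op 6 (remove /hh): {"q":66,"xm":7,"yu":18}
After op 7 (add /j 21): {"j":21,"q":66,"xm":7,"yu":18}
After op 8 (remove /xm): {"j":21,"q":66,"yu":18}
After op 9 (add /vi 48): {"j":21,"q":66,"vi":48,"yu":18}
After op 10 (replace /j 38): {"j":38,"q":66,"vi":48,"yu":18}
After op 11 (add /q 69): {"j":38,"q":69,"vi":48,"yu":18}
After op 12 (add /b 79): {"b":79,"j":38,"q":69,"vi":48,"yu":18}
After op 13 (remove /vi): {"b":79,"j":38,"q":69,"yu":18}
After op 14 (replace /yu 93): {"b":79,"j":38,"q":69,"yu":93}
After op 15 (add /vvs 23): {"b":79,"j":38,"q":69,"vvs":23,"yu":93}
After op 16 (replace /b 82): {"b":82,"j":38,"q":69,"vvs":23,"yu":93}
After op 17 (replace /q 39): {"b":82,"j":38,"q":39,"vvs":23,"yu":93}
After op 18 (add /njo 8): {"b":82,"j":38,"njo":8,"q":39,"vvs":23,"yu":93}
After op 19 (add /ea 80): {"b":82,"ea":80,"j":38,"njo":8,"q":39,"vvs":23,"yu":93}
Size at the root: 7

Answer: 7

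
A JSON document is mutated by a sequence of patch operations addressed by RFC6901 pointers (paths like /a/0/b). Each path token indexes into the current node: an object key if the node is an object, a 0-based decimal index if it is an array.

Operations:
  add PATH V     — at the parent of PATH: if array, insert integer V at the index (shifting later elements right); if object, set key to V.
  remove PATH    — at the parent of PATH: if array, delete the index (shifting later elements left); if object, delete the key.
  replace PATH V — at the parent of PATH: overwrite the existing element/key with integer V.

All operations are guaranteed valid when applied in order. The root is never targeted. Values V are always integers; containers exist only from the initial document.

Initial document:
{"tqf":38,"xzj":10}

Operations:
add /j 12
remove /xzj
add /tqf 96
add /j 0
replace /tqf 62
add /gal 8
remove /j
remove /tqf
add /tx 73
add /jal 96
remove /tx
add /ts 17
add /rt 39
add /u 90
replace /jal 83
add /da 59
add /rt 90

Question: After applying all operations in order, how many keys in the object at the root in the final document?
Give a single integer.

After op 1 (add /j 12): {"j":12,"tqf":38,"xzj":10}
After op 2 (remove /xzj): {"j":12,"tqf":38}
After op 3 (add /tqf 96): {"j":12,"tqf":96}
After op 4 (add /j 0): {"j":0,"tqf":96}
After op 5 (replace /tqf 62): {"j":0,"tqf":62}
After op 6 (add /gal 8): {"gal":8,"j":0,"tqf":62}
After op 7 (remove /j): {"gal":8,"tqf":62}
After op 8 (remove /tqf): {"gal":8}
After op 9 (add /tx 73): {"gal":8,"tx":73}
After op 10 (add /jal 96): {"gal":8,"jal":96,"tx":73}
After op 11 (remove /tx): {"gal":8,"jal":96}
After op 12 (add /ts 17): {"gal":8,"jal":96,"ts":17}
After op 13 (add /rt 39): {"gal":8,"jal":96,"rt":39,"ts":17}
After op 14 (add /u 90): {"gal":8,"jal":96,"rt":39,"ts":17,"u":90}
After op 15 (replace /jal 83): {"gal":8,"jal":83,"rt":39,"ts":17,"u":90}
After op 16 (add /da 59): {"da":59,"gal":8,"jal":83,"rt":39,"ts":17,"u":90}
After op 17 (add /rt 90): {"da":59,"gal":8,"jal":83,"rt":90,"ts":17,"u":90}
Size at the root: 6

Answer: 6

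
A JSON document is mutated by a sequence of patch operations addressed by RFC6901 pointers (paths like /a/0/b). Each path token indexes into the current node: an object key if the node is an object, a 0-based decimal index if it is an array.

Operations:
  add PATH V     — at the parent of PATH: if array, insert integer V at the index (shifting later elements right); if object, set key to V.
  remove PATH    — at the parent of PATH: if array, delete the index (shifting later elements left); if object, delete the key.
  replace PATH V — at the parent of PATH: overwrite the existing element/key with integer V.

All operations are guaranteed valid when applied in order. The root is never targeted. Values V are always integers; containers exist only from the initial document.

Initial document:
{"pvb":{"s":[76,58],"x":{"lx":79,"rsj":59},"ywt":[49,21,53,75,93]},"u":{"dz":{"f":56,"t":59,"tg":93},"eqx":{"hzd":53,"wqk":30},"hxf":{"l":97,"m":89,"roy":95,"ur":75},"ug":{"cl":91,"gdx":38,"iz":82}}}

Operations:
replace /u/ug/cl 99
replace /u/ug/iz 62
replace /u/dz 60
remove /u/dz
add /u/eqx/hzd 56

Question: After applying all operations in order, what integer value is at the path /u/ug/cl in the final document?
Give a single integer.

Answer: 99

Derivation:
After op 1 (replace /u/ug/cl 99): {"pvb":{"s":[76,58],"x":{"lx":79,"rsj":59},"ywt":[49,21,53,75,93]},"u":{"dz":{"f":56,"t":59,"tg":93},"eqx":{"hzd":53,"wqk":30},"hxf":{"l":97,"m":89,"roy":95,"ur":75},"ug":{"cl":99,"gdx":38,"iz":82}}}
After op 2 (replace /u/ug/iz 62): {"pvb":{"s":[76,58],"x":{"lx":79,"rsj":59},"ywt":[49,21,53,75,93]},"u":{"dz":{"f":56,"t":59,"tg":93},"eqx":{"hzd":53,"wqk":30},"hxf":{"l":97,"m":89,"roy":95,"ur":75},"ug":{"cl":99,"gdx":38,"iz":62}}}
After op 3 (replace /u/dz 60): {"pvb":{"s":[76,58],"x":{"lx":79,"rsj":59},"ywt":[49,21,53,75,93]},"u":{"dz":60,"eqx":{"hzd":53,"wqk":30},"hxf":{"l":97,"m":89,"roy":95,"ur":75},"ug":{"cl":99,"gdx":38,"iz":62}}}
After op 4 (remove /u/dz): {"pvb":{"s":[76,58],"x":{"lx":79,"rsj":59},"ywt":[49,21,53,75,93]},"u":{"eqx":{"hzd":53,"wqk":30},"hxf":{"l":97,"m":89,"roy":95,"ur":75},"ug":{"cl":99,"gdx":38,"iz":62}}}
After op 5 (add /u/eqx/hzd 56): {"pvb":{"s":[76,58],"x":{"lx":79,"rsj":59},"ywt":[49,21,53,75,93]},"u":{"eqx":{"hzd":56,"wqk":30},"hxf":{"l":97,"m":89,"roy":95,"ur":75},"ug":{"cl":99,"gdx":38,"iz":62}}}
Value at /u/ug/cl: 99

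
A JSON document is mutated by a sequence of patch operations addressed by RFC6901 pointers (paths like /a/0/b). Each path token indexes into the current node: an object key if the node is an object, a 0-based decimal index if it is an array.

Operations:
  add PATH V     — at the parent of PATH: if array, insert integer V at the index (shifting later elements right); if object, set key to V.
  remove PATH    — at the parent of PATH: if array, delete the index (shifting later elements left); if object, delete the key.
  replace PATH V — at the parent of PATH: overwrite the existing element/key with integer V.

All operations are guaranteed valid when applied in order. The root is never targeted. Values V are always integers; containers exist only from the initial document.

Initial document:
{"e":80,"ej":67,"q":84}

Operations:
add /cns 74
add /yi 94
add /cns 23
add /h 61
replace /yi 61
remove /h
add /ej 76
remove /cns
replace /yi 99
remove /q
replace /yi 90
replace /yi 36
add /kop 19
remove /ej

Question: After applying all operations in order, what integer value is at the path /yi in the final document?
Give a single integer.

After op 1 (add /cns 74): {"cns":74,"e":80,"ej":67,"q":84}
After op 2 (add /yi 94): {"cns":74,"e":80,"ej":67,"q":84,"yi":94}
After op 3 (add /cns 23): {"cns":23,"e":80,"ej":67,"q":84,"yi":94}
After op 4 (add /h 61): {"cns":23,"e":80,"ej":67,"h":61,"q":84,"yi":94}
After op 5 (replace /yi 61): {"cns":23,"e":80,"ej":67,"h":61,"q":84,"yi":61}
After op 6 (remove /h): {"cns":23,"e":80,"ej":67,"q":84,"yi":61}
After op 7 (add /ej 76): {"cns":23,"e":80,"ej":76,"q":84,"yi":61}
After op 8 (remove /cns): {"e":80,"ej":76,"q":84,"yi":61}
After op 9 (replace /yi 99): {"e":80,"ej":76,"q":84,"yi":99}
After op 10 (remove /q): {"e":80,"ej":76,"yi":99}
After op 11 (replace /yi 90): {"e":80,"ej":76,"yi":90}
After op 12 (replace /yi 36): {"e":80,"ej":76,"yi":36}
After op 13 (add /kop 19): {"e":80,"ej":76,"kop":19,"yi":36}
After op 14 (remove /ej): {"e":80,"kop":19,"yi":36}
Value at /yi: 36

Answer: 36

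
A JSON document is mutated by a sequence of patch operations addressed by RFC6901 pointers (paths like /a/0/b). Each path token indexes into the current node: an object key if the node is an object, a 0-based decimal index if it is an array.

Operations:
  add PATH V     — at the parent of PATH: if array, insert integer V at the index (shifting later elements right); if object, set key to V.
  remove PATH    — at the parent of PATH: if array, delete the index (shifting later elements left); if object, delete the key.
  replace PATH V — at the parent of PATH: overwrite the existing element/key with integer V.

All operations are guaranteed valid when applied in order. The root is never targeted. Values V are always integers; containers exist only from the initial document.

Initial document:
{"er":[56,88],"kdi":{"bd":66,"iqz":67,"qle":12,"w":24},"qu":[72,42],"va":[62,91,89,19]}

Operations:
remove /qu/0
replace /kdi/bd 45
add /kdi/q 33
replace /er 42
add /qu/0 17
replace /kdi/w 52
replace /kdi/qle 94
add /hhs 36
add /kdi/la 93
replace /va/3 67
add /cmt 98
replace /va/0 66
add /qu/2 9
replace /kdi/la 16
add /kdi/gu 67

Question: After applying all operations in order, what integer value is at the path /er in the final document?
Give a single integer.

Answer: 42

Derivation:
After op 1 (remove /qu/0): {"er":[56,88],"kdi":{"bd":66,"iqz":67,"qle":12,"w":24},"qu":[42],"va":[62,91,89,19]}
After op 2 (replace /kdi/bd 45): {"er":[56,88],"kdi":{"bd":45,"iqz":67,"qle":12,"w":24},"qu":[42],"va":[62,91,89,19]}
After op 3 (add /kdi/q 33): {"er":[56,88],"kdi":{"bd":45,"iqz":67,"q":33,"qle":12,"w":24},"qu":[42],"va":[62,91,89,19]}
After op 4 (replace /er 42): {"er":42,"kdi":{"bd":45,"iqz":67,"q":33,"qle":12,"w":24},"qu":[42],"va":[62,91,89,19]}
After op 5 (add /qu/0 17): {"er":42,"kdi":{"bd":45,"iqz":67,"q":33,"qle":12,"w":24},"qu":[17,42],"va":[62,91,89,19]}
After op 6 (replace /kdi/w 52): {"er":42,"kdi":{"bd":45,"iqz":67,"q":33,"qle":12,"w":52},"qu":[17,42],"va":[62,91,89,19]}
After op 7 (replace /kdi/qle 94): {"er":42,"kdi":{"bd":45,"iqz":67,"q":33,"qle":94,"w":52},"qu":[17,42],"va":[62,91,89,19]}
After op 8 (add /hhs 36): {"er":42,"hhs":36,"kdi":{"bd":45,"iqz":67,"q":33,"qle":94,"w":52},"qu":[17,42],"va":[62,91,89,19]}
After op 9 (add /kdi/la 93): {"er":42,"hhs":36,"kdi":{"bd":45,"iqz":67,"la":93,"q":33,"qle":94,"w":52},"qu":[17,42],"va":[62,91,89,19]}
After op 10 (replace /va/3 67): {"er":42,"hhs":36,"kdi":{"bd":45,"iqz":67,"la":93,"q":33,"qle":94,"w":52},"qu":[17,42],"va":[62,91,89,67]}
After op 11 (add /cmt 98): {"cmt":98,"er":42,"hhs":36,"kdi":{"bd":45,"iqz":67,"la":93,"q":33,"qle":94,"w":52},"qu":[17,42],"va":[62,91,89,67]}
After op 12 (replace /va/0 66): {"cmt":98,"er":42,"hhs":36,"kdi":{"bd":45,"iqz":67,"la":93,"q":33,"qle":94,"w":52},"qu":[17,42],"va":[66,91,89,67]}
After op 13 (add /qu/2 9): {"cmt":98,"er":42,"hhs":36,"kdi":{"bd":45,"iqz":67,"la":93,"q":33,"qle":94,"w":52},"qu":[17,42,9],"va":[66,91,89,67]}
After op 14 (replace /kdi/la 16): {"cmt":98,"er":42,"hhs":36,"kdi":{"bd":45,"iqz":67,"la":16,"q":33,"qle":94,"w":52},"qu":[17,42,9],"va":[66,91,89,67]}
After op 15 (add /kdi/gu 67): {"cmt":98,"er":42,"hhs":36,"kdi":{"bd":45,"gu":67,"iqz":67,"la":16,"q":33,"qle":94,"w":52},"qu":[17,42,9],"va":[66,91,89,67]}
Value at /er: 42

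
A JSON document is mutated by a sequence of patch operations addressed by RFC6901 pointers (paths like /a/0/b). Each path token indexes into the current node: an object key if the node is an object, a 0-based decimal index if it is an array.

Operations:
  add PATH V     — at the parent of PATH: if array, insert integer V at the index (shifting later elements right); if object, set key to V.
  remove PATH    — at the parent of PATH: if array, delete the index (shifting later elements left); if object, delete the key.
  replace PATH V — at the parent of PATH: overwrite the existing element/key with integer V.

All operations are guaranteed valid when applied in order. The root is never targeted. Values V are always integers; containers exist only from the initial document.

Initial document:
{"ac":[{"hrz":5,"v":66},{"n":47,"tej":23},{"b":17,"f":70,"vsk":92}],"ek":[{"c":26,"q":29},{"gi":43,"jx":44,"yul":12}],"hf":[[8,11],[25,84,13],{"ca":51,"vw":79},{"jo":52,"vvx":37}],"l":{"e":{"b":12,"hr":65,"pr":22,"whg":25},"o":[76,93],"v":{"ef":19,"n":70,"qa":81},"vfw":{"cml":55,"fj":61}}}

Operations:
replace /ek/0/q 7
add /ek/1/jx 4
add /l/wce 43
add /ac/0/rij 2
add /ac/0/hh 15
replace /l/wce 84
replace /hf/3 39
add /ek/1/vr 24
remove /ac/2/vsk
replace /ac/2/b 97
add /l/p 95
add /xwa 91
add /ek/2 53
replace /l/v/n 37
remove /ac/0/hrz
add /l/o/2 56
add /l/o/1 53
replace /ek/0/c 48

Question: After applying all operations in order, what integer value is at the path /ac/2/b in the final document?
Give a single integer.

After op 1 (replace /ek/0/q 7): {"ac":[{"hrz":5,"v":66},{"n":47,"tej":23},{"b":17,"f":70,"vsk":92}],"ek":[{"c":26,"q":7},{"gi":43,"jx":44,"yul":12}],"hf":[[8,11],[25,84,13],{"ca":51,"vw":79},{"jo":52,"vvx":37}],"l":{"e":{"b":12,"hr":65,"pr":22,"whg":25},"o":[76,93],"v":{"ef":19,"n":70,"qa":81},"vfw":{"cml":55,"fj":61}}}
After op 2 (add /ek/1/jx 4): {"ac":[{"hrz":5,"v":66},{"n":47,"tej":23},{"b":17,"f":70,"vsk":92}],"ek":[{"c":26,"q":7},{"gi":43,"jx":4,"yul":12}],"hf":[[8,11],[25,84,13],{"ca":51,"vw":79},{"jo":52,"vvx":37}],"l":{"e":{"b":12,"hr":65,"pr":22,"whg":25},"o":[76,93],"v":{"ef":19,"n":70,"qa":81},"vfw":{"cml":55,"fj":61}}}
After op 3 (add /l/wce 43): {"ac":[{"hrz":5,"v":66},{"n":47,"tej":23},{"b":17,"f":70,"vsk":92}],"ek":[{"c":26,"q":7},{"gi":43,"jx":4,"yul":12}],"hf":[[8,11],[25,84,13],{"ca":51,"vw":79},{"jo":52,"vvx":37}],"l":{"e":{"b":12,"hr":65,"pr":22,"whg":25},"o":[76,93],"v":{"ef":19,"n":70,"qa":81},"vfw":{"cml":55,"fj":61},"wce":43}}
After op 4 (add /ac/0/rij 2): {"ac":[{"hrz":5,"rij":2,"v":66},{"n":47,"tej":23},{"b":17,"f":70,"vsk":92}],"ek":[{"c":26,"q":7},{"gi":43,"jx":4,"yul":12}],"hf":[[8,11],[25,84,13],{"ca":51,"vw":79},{"jo":52,"vvx":37}],"l":{"e":{"b":12,"hr":65,"pr":22,"whg":25},"o":[76,93],"v":{"ef":19,"n":70,"qa":81},"vfw":{"cml":55,"fj":61},"wce":43}}
After op 5 (add /ac/0/hh 15): {"ac":[{"hh":15,"hrz":5,"rij":2,"v":66},{"n":47,"tej":23},{"b":17,"f":70,"vsk":92}],"ek":[{"c":26,"q":7},{"gi":43,"jx":4,"yul":12}],"hf":[[8,11],[25,84,13],{"ca":51,"vw":79},{"jo":52,"vvx":37}],"l":{"e":{"b":12,"hr":65,"pr":22,"whg":25},"o":[76,93],"v":{"ef":19,"n":70,"qa":81},"vfw":{"cml":55,"fj":61},"wce":43}}
After op 6 (replace /l/wce 84): {"ac":[{"hh":15,"hrz":5,"rij":2,"v":66},{"n":47,"tej":23},{"b":17,"f":70,"vsk":92}],"ek":[{"c":26,"q":7},{"gi":43,"jx":4,"yul":12}],"hf":[[8,11],[25,84,13],{"ca":51,"vw":79},{"jo":52,"vvx":37}],"l":{"e":{"b":12,"hr":65,"pr":22,"whg":25},"o":[76,93],"v":{"ef":19,"n":70,"qa":81},"vfw":{"cml":55,"fj":61},"wce":84}}
After op 7 (replace /hf/3 39): {"ac":[{"hh":15,"hrz":5,"rij":2,"v":66},{"n":47,"tej":23},{"b":17,"f":70,"vsk":92}],"ek":[{"c":26,"q":7},{"gi":43,"jx":4,"yul":12}],"hf":[[8,11],[25,84,13],{"ca":51,"vw":79},39],"l":{"e":{"b":12,"hr":65,"pr":22,"whg":25},"o":[76,93],"v":{"ef":19,"n":70,"qa":81},"vfw":{"cml":55,"fj":61},"wce":84}}
After op 8 (add /ek/1/vr 24): {"ac":[{"hh":15,"hrz":5,"rij":2,"v":66},{"n":47,"tej":23},{"b":17,"f":70,"vsk":92}],"ek":[{"c":26,"q":7},{"gi":43,"jx":4,"vr":24,"yul":12}],"hf":[[8,11],[25,84,13],{"ca":51,"vw":79},39],"l":{"e":{"b":12,"hr":65,"pr":22,"whg":25},"o":[76,93],"v":{"ef":19,"n":70,"qa":81},"vfw":{"cml":55,"fj":61},"wce":84}}
After op 9 (remove /ac/2/vsk): {"ac":[{"hh":15,"hrz":5,"rij":2,"v":66},{"n":47,"tej":23},{"b":17,"f":70}],"ek":[{"c":26,"q":7},{"gi":43,"jx":4,"vr":24,"yul":12}],"hf":[[8,11],[25,84,13],{"ca":51,"vw":79},39],"l":{"e":{"b":12,"hr":65,"pr":22,"whg":25},"o":[76,93],"v":{"ef":19,"n":70,"qa":81},"vfw":{"cml":55,"fj":61},"wce":84}}
After op 10 (replace /ac/2/b 97): {"ac":[{"hh":15,"hrz":5,"rij":2,"v":66},{"n":47,"tej":23},{"b":97,"f":70}],"ek":[{"c":26,"q":7},{"gi":43,"jx":4,"vr":24,"yul":12}],"hf":[[8,11],[25,84,13],{"ca":51,"vw":79},39],"l":{"e":{"b":12,"hr":65,"pr":22,"whg":25},"o":[76,93],"v":{"ef":19,"n":70,"qa":81},"vfw":{"cml":55,"fj":61},"wce":84}}
After op 11 (add /l/p 95): {"ac":[{"hh":15,"hrz":5,"rij":2,"v":66},{"n":47,"tej":23},{"b":97,"f":70}],"ek":[{"c":26,"q":7},{"gi":43,"jx":4,"vr":24,"yul":12}],"hf":[[8,11],[25,84,13],{"ca":51,"vw":79},39],"l":{"e":{"b":12,"hr":65,"pr":22,"whg":25},"o":[76,93],"p":95,"v":{"ef":19,"n":70,"qa":81},"vfw":{"cml":55,"fj":61},"wce":84}}
After op 12 (add /xwa 91): {"ac":[{"hh":15,"hrz":5,"rij":2,"v":66},{"n":47,"tej":23},{"b":97,"f":70}],"ek":[{"c":26,"q":7},{"gi":43,"jx":4,"vr":24,"yul":12}],"hf":[[8,11],[25,84,13],{"ca":51,"vw":79},39],"l":{"e":{"b":12,"hr":65,"pr":22,"whg":25},"o":[76,93],"p":95,"v":{"ef":19,"n":70,"qa":81},"vfw":{"cml":55,"fj":61},"wce":84},"xwa":91}
After op 13 (add /ek/2 53): {"ac":[{"hh":15,"hrz":5,"rij":2,"v":66},{"n":47,"tej":23},{"b":97,"f":70}],"ek":[{"c":26,"q":7},{"gi":43,"jx":4,"vr":24,"yul":12},53],"hf":[[8,11],[25,84,13],{"ca":51,"vw":79},39],"l":{"e":{"b":12,"hr":65,"pr":22,"whg":25},"o":[76,93],"p":95,"v":{"ef":19,"n":70,"qa":81},"vfw":{"cml":55,"fj":61},"wce":84},"xwa":91}
After op 14 (replace /l/v/n 37): {"ac":[{"hh":15,"hrz":5,"rij":2,"v":66},{"n":47,"tej":23},{"b":97,"f":70}],"ek":[{"c":26,"q":7},{"gi":43,"jx":4,"vr":24,"yul":12},53],"hf":[[8,11],[25,84,13],{"ca":51,"vw":79},39],"l":{"e":{"b":12,"hr":65,"pr":22,"whg":25},"o":[76,93],"p":95,"v":{"ef":19,"n":37,"qa":81},"vfw":{"cml":55,"fj":61},"wce":84},"xwa":91}
After op 15 (remove /ac/0/hrz): {"ac":[{"hh":15,"rij":2,"v":66},{"n":47,"tej":23},{"b":97,"f":70}],"ek":[{"c":26,"q":7},{"gi":43,"jx":4,"vr":24,"yul":12},53],"hf":[[8,11],[25,84,13],{"ca":51,"vw":79},39],"l":{"e":{"b":12,"hr":65,"pr":22,"whg":25},"o":[76,93],"p":95,"v":{"ef":19,"n":37,"qa":81},"vfw":{"cml":55,"fj":61},"wce":84},"xwa":91}
After op 16 (add /l/o/2 56): {"ac":[{"hh":15,"rij":2,"v":66},{"n":47,"tej":23},{"b":97,"f":70}],"ek":[{"c":26,"q":7},{"gi":43,"jx":4,"vr":24,"yul":12},53],"hf":[[8,11],[25,84,13],{"ca":51,"vw":79},39],"l":{"e":{"b":12,"hr":65,"pr":22,"whg":25},"o":[76,93,56],"p":95,"v":{"ef":19,"n":37,"qa":81},"vfw":{"cml":55,"fj":61},"wce":84},"xwa":91}
After op 17 (add /l/o/1 53): {"ac":[{"hh":15,"rij":2,"v":66},{"n":47,"tej":23},{"b":97,"f":70}],"ek":[{"c":26,"q":7},{"gi":43,"jx":4,"vr":24,"yul":12},53],"hf":[[8,11],[25,84,13],{"ca":51,"vw":79},39],"l":{"e":{"b":12,"hr":65,"pr":22,"whg":25},"o":[76,53,93,56],"p":95,"v":{"ef":19,"n":37,"qa":81},"vfw":{"cml":55,"fj":61},"wce":84},"xwa":91}
After op 18 (replace /ek/0/c 48): {"ac":[{"hh":15,"rij":2,"v":66},{"n":47,"tej":23},{"b":97,"f":70}],"ek":[{"c":48,"q":7},{"gi":43,"jx":4,"vr":24,"yul":12},53],"hf":[[8,11],[25,84,13],{"ca":51,"vw":79},39],"l":{"e":{"b":12,"hr":65,"pr":22,"whg":25},"o":[76,53,93,56],"p":95,"v":{"ef":19,"n":37,"qa":81},"vfw":{"cml":55,"fj":61},"wce":84},"xwa":91}
Value at /ac/2/b: 97

Answer: 97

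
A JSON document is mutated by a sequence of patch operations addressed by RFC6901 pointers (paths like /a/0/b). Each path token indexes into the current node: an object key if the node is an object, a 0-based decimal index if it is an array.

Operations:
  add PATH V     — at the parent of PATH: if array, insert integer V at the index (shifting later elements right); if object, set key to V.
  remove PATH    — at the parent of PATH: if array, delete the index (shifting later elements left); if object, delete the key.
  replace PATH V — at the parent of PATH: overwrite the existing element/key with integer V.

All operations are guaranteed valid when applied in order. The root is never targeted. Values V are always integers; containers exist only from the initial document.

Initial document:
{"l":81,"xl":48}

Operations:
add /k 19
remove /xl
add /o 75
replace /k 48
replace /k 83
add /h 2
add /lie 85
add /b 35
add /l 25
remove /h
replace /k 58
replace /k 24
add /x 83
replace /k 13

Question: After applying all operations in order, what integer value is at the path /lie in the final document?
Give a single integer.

After op 1 (add /k 19): {"k":19,"l":81,"xl":48}
After op 2 (remove /xl): {"k":19,"l":81}
After op 3 (add /o 75): {"k":19,"l":81,"o":75}
After op 4 (replace /k 48): {"k":48,"l":81,"o":75}
After op 5 (replace /k 83): {"k":83,"l":81,"o":75}
After op 6 (add /h 2): {"h":2,"k":83,"l":81,"o":75}
After op 7 (add /lie 85): {"h":2,"k":83,"l":81,"lie":85,"o":75}
After op 8 (add /b 35): {"b":35,"h":2,"k":83,"l":81,"lie":85,"o":75}
After op 9 (add /l 25): {"b":35,"h":2,"k":83,"l":25,"lie":85,"o":75}
After op 10 (remove /h): {"b":35,"k":83,"l":25,"lie":85,"o":75}
After op 11 (replace /k 58): {"b":35,"k":58,"l":25,"lie":85,"o":75}
After op 12 (replace /k 24): {"b":35,"k":24,"l":25,"lie":85,"o":75}
After op 13 (add /x 83): {"b":35,"k":24,"l":25,"lie":85,"o":75,"x":83}
After op 14 (replace /k 13): {"b":35,"k":13,"l":25,"lie":85,"o":75,"x":83}
Value at /lie: 85

Answer: 85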